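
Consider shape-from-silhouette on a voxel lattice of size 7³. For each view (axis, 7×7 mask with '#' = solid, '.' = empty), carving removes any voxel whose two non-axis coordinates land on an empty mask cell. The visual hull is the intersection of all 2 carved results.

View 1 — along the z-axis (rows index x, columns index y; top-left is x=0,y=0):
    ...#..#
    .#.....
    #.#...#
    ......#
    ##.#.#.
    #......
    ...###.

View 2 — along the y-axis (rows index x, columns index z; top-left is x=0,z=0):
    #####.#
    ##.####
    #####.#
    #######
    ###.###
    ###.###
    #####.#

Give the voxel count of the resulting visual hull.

remaining voxels: 91

start: 7×7×7 = 343 voxels
[1] z-view keeps 15 columns → grid now 105
[2] y-view keeps 43 columns → grid now 91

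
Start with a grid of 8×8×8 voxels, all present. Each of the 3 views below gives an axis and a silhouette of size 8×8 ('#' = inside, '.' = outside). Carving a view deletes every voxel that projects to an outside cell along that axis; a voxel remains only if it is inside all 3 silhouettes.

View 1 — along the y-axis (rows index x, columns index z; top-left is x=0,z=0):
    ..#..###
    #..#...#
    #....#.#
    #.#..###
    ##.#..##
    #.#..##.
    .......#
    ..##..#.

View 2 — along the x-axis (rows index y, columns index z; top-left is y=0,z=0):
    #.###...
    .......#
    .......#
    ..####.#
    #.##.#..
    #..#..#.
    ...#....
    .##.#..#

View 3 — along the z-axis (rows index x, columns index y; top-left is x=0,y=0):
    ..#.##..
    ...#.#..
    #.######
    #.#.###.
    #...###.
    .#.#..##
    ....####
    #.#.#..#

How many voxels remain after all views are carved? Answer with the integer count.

remaining voxels: 41

initial block: 8^3 = 512
after view 1 [y-axis, 28 of 64 cells solid] → remaining = 224
after view 2 [x-axis, 23 of 64 cells solid] → remaining = 84
after view 3 [z-axis, 33 of 64 cells solid] → remaining = 41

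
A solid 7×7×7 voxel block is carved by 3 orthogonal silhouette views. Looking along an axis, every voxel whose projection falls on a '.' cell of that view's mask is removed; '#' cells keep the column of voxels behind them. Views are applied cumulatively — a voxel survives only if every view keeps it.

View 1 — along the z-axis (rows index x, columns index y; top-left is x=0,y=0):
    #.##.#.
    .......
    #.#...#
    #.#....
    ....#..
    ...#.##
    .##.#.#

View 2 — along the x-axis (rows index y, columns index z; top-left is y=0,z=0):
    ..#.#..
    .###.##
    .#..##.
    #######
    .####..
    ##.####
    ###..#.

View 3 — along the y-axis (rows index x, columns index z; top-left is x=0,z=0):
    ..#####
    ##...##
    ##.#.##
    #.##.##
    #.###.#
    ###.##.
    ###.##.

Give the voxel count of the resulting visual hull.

voxel count = 49

before carving: 343 voxels (7×7×7)
after view 1 [z-axis, 17 of 49 cells solid] → remaining = 119
after view 2 [x-axis, 31 of 49 cells solid] → remaining = 69
after view 3 [y-axis, 34 of 49 cells solid] → remaining = 49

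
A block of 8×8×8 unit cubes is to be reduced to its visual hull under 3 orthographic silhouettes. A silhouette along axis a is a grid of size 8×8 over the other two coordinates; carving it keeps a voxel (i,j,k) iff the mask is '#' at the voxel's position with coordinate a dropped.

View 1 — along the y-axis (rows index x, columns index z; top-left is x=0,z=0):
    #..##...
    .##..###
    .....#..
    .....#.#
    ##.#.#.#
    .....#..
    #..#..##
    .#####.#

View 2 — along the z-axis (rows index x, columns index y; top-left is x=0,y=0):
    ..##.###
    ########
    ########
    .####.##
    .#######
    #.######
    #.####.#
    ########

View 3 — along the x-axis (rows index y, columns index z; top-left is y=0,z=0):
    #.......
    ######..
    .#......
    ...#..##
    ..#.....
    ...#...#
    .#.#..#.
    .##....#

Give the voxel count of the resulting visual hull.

initial block: 8^3 = 512
step 1: project along y, AND mask (27/64) → |grid| = 216
step 2: project along z, AND mask (55/64) → |grid| = 189
step 3: project along x, AND mask (20/64) → |grid| = 56

remaining voxels: 56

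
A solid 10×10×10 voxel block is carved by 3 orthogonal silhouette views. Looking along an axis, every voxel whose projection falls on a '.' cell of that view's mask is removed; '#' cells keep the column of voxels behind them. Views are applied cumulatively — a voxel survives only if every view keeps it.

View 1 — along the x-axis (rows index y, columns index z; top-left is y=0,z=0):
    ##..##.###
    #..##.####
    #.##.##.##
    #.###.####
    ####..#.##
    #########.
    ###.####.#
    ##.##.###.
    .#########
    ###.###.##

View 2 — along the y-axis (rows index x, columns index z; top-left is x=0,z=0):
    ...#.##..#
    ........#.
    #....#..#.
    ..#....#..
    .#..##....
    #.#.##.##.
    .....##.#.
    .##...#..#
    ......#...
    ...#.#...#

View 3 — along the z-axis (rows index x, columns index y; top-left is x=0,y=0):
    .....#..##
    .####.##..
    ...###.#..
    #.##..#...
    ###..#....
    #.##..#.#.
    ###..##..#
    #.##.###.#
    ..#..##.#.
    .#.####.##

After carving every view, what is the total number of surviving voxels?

full grid |V| = 1000
after view 1 [x-axis, 77 of 100 cells solid] → remaining = 770
after view 2 [y-axis, 30 of 100 cells solid] → remaining = 229
after view 3 [z-axis, 50 of 100 cells solid] → remaining = 117

|visual hull| = 117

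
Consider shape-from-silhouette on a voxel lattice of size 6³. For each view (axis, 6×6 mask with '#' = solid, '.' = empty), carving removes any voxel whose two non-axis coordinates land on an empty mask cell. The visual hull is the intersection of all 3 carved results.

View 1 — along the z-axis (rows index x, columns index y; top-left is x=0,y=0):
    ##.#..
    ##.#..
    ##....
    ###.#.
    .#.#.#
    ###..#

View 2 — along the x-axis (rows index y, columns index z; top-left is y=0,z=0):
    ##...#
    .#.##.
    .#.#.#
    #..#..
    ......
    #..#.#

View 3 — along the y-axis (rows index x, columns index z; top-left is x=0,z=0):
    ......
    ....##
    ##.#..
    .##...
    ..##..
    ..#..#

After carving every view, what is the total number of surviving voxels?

full grid |V| = 216
V1 z: intersect with XY mask (19 set) -- 114 left
V2 x: intersect with YZ mask (14 set) -- 51 left
V3 y: intersect with XZ mask (11 set) -- 15 left

voxel count = 15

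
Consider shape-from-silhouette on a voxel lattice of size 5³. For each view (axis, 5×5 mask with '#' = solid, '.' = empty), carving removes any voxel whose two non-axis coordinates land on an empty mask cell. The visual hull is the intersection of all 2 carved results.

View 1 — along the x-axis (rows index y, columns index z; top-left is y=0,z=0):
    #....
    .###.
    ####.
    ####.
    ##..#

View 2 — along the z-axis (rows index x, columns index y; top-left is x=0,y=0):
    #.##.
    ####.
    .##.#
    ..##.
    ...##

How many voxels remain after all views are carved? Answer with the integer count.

full grid |V| = 125
after view 1 [x-axis, 15 of 25 cells solid] → remaining = 75
after view 2 [z-axis, 14 of 25 cells solid] → remaining = 46

|visual hull| = 46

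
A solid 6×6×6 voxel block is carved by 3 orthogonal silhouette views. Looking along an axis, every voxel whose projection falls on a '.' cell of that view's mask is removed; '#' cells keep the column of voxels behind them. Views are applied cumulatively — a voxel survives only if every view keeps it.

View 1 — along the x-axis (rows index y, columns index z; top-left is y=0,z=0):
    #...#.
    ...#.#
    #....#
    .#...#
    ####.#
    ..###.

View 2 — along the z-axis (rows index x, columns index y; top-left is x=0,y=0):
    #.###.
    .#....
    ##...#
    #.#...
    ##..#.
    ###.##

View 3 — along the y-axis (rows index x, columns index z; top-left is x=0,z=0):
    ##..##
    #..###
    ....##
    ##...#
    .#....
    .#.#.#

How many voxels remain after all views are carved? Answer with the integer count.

before carving: 216 voxels (6×6×6)
step 1: project along x, AND mask (16/36) → |grid| = 96
step 2: project along z, AND mask (18/36) → |grid| = 47
step 3: project along y, AND mask (17/36) → |grid| = 25

voxel count = 25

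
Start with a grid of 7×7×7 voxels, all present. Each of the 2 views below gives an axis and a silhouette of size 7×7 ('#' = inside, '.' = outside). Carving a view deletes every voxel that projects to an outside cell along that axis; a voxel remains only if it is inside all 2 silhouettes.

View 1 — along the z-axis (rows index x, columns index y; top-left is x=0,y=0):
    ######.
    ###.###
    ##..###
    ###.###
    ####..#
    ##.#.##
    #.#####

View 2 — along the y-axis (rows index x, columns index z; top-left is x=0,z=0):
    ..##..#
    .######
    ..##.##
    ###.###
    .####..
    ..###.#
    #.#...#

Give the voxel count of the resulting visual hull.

voxel count = 168

initial block: 7^3 = 343
[1] z-view keeps 39 columns → grid now 273
[2] y-view keeps 30 columns → grid now 168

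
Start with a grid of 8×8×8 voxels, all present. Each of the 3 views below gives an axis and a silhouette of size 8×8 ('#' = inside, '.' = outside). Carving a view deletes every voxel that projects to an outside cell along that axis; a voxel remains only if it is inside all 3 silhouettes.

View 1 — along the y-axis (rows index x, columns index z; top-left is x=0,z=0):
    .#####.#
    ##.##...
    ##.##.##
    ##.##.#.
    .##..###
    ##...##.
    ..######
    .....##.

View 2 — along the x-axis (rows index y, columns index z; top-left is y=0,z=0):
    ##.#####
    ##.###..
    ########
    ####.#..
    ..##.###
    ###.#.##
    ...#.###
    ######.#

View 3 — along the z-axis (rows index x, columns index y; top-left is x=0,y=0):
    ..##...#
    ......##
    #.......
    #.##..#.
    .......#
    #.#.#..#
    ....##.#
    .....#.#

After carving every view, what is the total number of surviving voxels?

start: 8×8×8 = 512 voxels
V1 y: intersect with XZ mask (38 set) -- 304 left
V2 x: intersect with YZ mask (47 set) -- 224 left
V3 z: intersect with XY mask (20 set) -- 75 left

voxel count = 75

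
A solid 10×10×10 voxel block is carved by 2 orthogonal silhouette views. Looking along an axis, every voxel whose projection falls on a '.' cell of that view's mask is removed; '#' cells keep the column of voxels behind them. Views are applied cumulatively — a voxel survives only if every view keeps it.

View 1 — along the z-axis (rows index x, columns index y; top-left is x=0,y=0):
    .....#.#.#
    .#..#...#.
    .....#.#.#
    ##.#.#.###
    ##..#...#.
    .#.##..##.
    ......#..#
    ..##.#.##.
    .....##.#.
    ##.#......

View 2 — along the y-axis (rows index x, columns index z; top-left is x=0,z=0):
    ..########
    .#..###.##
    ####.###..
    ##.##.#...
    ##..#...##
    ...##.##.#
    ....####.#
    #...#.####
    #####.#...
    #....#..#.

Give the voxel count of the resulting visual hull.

voxel count = 210

full grid |V| = 1000
step 1: project along z, AND mask (38/100) → |grid| = 380
step 2: project along y, AND mask (56/100) → |grid| = 210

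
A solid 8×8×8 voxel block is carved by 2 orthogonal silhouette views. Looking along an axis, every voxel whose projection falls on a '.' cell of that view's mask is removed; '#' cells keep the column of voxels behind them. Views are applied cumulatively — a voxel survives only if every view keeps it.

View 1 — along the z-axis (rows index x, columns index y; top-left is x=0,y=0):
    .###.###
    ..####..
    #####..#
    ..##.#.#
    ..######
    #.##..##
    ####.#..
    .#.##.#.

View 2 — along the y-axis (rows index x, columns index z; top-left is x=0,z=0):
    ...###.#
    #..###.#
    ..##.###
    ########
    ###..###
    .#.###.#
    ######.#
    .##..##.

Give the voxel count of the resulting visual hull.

before carving: 512 voxels (8×8×8)
after view 1 [z-axis, 40 of 64 cells solid] → remaining = 320
after view 2 [y-axis, 44 of 64 cells solid] → remaining = 218

|visual hull| = 218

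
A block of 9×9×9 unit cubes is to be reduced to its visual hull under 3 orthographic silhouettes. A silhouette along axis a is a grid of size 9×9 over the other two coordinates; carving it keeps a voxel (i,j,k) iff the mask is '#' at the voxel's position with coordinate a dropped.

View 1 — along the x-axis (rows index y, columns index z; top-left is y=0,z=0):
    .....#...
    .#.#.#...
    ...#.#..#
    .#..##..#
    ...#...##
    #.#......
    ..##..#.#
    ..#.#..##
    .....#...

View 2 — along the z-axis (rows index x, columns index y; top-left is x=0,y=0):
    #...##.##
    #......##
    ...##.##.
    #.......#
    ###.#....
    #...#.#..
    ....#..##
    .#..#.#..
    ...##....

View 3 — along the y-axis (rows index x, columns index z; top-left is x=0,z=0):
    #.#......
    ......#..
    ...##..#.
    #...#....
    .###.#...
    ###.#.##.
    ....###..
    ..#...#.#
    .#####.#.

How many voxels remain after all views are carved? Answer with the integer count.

|visual hull| = 30

initial block: 9^3 = 729
[1] x-view keeps 25 columns → grid now 225
[2] z-view keeps 29 columns → grid now 77
[3] y-view keeps 30 columns → grid now 30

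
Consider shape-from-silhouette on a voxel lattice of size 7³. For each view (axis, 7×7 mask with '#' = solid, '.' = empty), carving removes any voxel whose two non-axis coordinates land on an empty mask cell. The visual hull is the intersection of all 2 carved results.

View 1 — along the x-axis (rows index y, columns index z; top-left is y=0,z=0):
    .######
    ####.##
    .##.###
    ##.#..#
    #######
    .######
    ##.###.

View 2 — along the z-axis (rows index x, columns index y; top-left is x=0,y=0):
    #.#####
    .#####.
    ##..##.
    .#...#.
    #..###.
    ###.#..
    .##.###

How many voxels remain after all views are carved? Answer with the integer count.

174 voxels

initial block: 7^3 = 343
V1 x: intersect with YZ mask (39 set) -- 273 left
V2 z: intersect with XY mask (30 set) -- 174 left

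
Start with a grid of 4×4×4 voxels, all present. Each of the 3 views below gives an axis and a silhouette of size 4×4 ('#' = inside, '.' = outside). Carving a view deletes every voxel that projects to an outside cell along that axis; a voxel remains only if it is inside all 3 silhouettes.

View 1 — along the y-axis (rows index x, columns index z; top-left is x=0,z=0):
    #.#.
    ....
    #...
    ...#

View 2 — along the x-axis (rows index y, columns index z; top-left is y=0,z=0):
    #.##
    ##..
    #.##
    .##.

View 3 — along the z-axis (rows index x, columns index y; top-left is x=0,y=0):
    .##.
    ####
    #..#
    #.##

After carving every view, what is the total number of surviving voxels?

initial block: 4^3 = 64
  1. axis=1 (XZ plane), |mask|=4  ⇒  voxels=16
  2. axis=0 (YZ plane), |mask|=10  ⇒  voxels=11
  3. axis=2 (XY plane), |mask|=11  ⇒  voxels=6

voxel count = 6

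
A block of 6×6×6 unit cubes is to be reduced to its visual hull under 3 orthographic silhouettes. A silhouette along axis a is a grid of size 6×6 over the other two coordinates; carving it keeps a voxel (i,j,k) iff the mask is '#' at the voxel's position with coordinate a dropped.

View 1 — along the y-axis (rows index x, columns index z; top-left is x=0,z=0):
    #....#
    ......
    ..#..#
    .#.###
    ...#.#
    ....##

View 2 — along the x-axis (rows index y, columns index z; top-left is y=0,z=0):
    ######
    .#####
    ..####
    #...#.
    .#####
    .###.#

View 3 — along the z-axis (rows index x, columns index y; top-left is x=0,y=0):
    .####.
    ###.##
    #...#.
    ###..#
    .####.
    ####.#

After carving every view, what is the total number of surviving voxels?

full grid |V| = 216
carve view 1 (along y, XZ-mask fill 12/36): 72 voxels remain
carve view 2 (along x, YZ-mask fill 26/36): 56 voxels remain
carve view 3 (along z, XY-mask fill 24/36): 36 voxels remain

36 voxels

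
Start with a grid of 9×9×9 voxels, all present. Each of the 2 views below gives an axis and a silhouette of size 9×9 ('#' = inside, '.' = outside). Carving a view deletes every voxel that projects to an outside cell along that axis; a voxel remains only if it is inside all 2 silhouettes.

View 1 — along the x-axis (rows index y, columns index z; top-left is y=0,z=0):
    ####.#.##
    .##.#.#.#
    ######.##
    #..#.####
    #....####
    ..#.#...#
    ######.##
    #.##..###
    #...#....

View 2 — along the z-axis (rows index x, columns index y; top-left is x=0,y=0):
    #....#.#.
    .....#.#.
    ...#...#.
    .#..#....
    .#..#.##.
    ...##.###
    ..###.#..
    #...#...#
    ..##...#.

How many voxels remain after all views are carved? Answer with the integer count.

start: 9×9×9 = 729 voxels
after view 1 [x-axis, 50 of 81 cells solid] → remaining = 450
after view 2 [z-axis, 28 of 81 cells solid] → remaining = 159

|visual hull| = 159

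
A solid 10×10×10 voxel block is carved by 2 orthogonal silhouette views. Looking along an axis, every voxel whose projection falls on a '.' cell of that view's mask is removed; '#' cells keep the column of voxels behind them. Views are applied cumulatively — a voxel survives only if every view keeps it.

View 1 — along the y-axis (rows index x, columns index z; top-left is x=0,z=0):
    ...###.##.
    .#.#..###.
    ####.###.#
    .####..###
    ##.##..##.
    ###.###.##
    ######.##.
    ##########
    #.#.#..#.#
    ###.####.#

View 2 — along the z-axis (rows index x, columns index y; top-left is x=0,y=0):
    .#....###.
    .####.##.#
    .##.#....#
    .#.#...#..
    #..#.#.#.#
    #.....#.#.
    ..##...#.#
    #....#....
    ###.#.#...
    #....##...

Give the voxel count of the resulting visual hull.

initial block: 10^3 = 1000
V1 y: intersect with XZ mask (70 set) -- 700 left
V2 z: intersect with XY mask (40 set) -- 263 left

remaining voxels: 263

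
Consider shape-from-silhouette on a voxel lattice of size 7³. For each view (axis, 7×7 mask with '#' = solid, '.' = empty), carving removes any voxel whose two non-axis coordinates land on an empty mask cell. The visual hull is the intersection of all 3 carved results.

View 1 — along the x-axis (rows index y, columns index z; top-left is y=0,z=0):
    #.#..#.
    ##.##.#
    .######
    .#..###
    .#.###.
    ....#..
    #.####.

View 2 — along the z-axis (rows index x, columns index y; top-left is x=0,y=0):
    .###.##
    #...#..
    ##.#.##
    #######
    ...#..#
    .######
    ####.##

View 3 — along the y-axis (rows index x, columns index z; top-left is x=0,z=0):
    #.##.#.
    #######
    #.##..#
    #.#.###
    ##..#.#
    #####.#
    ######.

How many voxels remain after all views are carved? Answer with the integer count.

|visual hull| = 93

full grid |V| = 343
V1 x: intersect with YZ mask (28 set) -- 196 left
V2 z: intersect with XY mask (33 set) -- 132 left
V3 y: intersect with XZ mask (36 set) -- 93 left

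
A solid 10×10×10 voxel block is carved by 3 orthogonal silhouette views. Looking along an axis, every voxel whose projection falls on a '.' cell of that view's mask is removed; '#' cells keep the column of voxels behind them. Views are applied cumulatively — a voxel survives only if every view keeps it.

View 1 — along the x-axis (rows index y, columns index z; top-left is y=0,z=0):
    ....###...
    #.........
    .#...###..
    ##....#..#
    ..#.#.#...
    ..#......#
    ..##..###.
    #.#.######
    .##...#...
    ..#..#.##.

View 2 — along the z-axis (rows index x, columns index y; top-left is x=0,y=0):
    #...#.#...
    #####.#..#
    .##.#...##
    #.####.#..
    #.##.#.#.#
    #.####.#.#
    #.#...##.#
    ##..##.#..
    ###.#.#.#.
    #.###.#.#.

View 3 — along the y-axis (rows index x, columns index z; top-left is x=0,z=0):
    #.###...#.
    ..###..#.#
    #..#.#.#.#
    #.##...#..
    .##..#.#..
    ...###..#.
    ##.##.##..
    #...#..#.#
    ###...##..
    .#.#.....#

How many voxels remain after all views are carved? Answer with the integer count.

voxel count = 88

start: 10×10×10 = 1000 voxels
  1. axis=0 (YZ plane), |mask|=37  ⇒  voxels=370
  2. axis=2 (XY plane), |mask|=56  ⇒  voxels=209
  3. axis=1 (XZ plane), |mask|=45  ⇒  voxels=88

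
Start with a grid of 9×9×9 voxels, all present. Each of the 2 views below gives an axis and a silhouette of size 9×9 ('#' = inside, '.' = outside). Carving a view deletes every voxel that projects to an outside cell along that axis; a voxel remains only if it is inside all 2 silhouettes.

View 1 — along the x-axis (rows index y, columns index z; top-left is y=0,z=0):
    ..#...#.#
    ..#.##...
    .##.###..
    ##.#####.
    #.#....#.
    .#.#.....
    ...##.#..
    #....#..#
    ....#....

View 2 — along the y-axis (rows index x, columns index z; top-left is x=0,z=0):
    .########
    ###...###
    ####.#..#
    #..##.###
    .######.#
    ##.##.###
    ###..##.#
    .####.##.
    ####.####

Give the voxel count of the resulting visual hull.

|visual hull| = 196

full grid |V| = 729
after view 1 [x-axis, 30 of 81 cells solid] → remaining = 270
after view 2 [y-axis, 60 of 81 cells solid] → remaining = 196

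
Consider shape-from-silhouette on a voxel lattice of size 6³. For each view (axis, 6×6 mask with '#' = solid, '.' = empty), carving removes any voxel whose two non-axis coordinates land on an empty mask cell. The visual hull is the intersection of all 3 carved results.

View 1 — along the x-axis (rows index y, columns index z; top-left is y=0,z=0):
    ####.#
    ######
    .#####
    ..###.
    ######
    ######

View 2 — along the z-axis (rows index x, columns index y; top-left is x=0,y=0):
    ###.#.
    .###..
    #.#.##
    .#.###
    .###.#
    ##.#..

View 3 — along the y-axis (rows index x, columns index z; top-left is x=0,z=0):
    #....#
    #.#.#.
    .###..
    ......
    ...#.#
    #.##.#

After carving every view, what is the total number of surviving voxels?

start: 6×6×6 = 216 voxels
step 1: project along x, AND mask (31/36) → |grid| = 186
step 2: project along z, AND mask (22/36) → |grid| = 113
step 3: project along y, AND mask (14/36) → |grid| = 43

voxel count = 43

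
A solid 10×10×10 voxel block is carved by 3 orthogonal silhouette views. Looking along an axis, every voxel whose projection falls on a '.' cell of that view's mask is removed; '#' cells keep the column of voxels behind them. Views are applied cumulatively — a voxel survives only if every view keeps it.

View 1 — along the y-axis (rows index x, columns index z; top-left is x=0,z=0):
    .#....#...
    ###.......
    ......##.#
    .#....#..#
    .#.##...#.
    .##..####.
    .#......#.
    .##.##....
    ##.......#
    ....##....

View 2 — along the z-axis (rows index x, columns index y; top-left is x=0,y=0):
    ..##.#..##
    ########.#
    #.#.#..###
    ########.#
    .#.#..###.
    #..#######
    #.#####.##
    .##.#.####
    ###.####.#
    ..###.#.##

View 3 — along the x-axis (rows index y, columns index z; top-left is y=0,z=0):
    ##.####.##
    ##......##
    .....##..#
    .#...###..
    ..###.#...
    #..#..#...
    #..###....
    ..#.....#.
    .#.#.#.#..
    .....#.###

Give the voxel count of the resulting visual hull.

initial block: 10^3 = 1000
carve view 1 (along y, XZ-mask fill 32/100): 320 voxels remain
carve view 2 (along z, XY-mask fill 71/100): 230 voxels remain
carve view 3 (along x, YZ-mask fill 40/100): 94 voxels remain

voxel count = 94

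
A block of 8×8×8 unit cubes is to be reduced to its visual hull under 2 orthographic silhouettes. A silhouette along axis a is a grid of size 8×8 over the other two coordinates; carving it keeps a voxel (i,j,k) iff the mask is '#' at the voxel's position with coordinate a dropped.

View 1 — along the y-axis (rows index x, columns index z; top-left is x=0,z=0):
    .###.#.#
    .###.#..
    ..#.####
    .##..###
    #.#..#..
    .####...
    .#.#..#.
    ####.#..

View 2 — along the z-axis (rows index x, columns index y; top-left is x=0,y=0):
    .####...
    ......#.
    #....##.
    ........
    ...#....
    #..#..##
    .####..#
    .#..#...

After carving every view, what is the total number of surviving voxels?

83 voxels

before carving: 512 voxels (8×8×8)
after view 1 [y-axis, 34 of 64 cells solid] → remaining = 272
after view 2 [z-axis, 20 of 64 cells solid] → remaining = 83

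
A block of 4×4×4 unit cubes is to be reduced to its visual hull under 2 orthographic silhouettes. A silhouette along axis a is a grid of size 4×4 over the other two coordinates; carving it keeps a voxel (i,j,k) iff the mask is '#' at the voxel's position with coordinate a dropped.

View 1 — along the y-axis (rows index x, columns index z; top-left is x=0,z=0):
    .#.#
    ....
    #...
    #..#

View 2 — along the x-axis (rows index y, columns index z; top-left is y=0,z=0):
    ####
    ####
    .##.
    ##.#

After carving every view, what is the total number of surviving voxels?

voxel count = 16

start: 4×4×4 = 64 voxels
after view 1 [y-axis, 5 of 16 cells solid] → remaining = 20
after view 2 [x-axis, 13 of 16 cells solid] → remaining = 16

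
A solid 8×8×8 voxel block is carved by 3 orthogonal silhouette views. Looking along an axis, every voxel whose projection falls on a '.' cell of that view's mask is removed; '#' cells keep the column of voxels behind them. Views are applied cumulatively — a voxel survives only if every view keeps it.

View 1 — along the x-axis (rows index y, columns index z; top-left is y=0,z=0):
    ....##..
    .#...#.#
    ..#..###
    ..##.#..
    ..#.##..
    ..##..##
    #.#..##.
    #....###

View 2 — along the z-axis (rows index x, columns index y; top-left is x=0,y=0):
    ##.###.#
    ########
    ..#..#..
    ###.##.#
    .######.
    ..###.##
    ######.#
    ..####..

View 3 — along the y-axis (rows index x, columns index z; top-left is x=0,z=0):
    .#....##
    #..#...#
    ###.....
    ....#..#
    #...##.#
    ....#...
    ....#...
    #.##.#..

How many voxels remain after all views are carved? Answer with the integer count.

start: 8×8×8 = 512 voxels
step 1: project along x, AND mask (27/64) → |grid| = 216
step 2: project along z, AND mask (44/64) → |grid| = 150
step 3: project along y, AND mask (21/64) → |grid| = 44

44 voxels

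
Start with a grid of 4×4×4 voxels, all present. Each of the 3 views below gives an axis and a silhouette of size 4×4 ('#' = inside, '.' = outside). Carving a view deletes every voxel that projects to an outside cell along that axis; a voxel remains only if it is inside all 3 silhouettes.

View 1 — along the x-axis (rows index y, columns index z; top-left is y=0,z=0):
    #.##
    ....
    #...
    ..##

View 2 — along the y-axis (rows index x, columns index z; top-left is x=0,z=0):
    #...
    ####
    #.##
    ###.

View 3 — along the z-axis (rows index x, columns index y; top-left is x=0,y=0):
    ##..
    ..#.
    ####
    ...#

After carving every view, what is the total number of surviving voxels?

initial block: 4^3 = 64
step 1: project along x, AND mask (6/16) → |grid| = 24
step 2: project along y, AND mask (11/16) → |grid| = 18
step 3: project along z, AND mask (8/16) → |grid| = 9

remaining voxels: 9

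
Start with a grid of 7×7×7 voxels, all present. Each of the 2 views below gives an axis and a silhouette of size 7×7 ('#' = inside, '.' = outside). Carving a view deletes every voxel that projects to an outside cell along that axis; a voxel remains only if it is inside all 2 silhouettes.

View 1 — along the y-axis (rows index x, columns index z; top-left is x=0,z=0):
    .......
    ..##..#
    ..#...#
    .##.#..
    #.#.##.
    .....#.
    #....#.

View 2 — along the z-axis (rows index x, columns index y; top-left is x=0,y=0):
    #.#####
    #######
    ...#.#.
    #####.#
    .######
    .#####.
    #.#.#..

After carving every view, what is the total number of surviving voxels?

remaining voxels: 78

before carving: 343 voxels (7×7×7)
V1 y: intersect with XZ mask (15 set) -- 105 left
V2 z: intersect with XY mask (35 set) -- 78 left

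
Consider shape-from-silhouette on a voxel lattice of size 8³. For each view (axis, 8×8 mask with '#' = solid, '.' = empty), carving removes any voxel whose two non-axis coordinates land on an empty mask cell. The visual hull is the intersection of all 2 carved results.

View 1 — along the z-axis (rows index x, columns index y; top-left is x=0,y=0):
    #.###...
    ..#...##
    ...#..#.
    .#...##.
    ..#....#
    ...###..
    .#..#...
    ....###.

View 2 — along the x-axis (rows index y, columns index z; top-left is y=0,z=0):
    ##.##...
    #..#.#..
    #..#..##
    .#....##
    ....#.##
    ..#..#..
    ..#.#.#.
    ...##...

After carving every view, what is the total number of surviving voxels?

remaining voxels: 65

start: 8×8×8 = 512 voxels
[1] z-view keeps 22 columns → grid now 176
[2] x-view keeps 24 columns → grid now 65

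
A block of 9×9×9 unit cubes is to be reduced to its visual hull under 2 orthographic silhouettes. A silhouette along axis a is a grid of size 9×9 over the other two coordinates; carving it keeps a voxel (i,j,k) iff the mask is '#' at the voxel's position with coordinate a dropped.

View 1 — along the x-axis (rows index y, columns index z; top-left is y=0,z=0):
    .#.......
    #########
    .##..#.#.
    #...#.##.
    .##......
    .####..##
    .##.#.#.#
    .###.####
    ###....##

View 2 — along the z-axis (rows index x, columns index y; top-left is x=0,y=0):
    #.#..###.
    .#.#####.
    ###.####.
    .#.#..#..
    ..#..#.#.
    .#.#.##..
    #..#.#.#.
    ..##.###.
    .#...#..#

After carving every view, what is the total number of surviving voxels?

213 voxels

start: 9×9×9 = 729 voxels
after view 1 [x-axis, 43 of 81 cells solid] → remaining = 387
after view 2 [z-axis, 40 of 81 cells solid] → remaining = 213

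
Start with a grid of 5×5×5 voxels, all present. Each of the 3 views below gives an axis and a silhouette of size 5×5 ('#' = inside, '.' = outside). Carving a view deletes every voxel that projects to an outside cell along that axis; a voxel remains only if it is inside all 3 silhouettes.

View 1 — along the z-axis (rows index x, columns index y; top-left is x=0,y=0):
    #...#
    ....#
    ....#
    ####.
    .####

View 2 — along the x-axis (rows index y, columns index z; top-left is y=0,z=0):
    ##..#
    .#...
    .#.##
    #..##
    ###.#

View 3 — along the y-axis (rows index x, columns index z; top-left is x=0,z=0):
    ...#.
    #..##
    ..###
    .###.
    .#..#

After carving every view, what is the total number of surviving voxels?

voxel count = 15

initial block: 5^3 = 125
carve view 1 (along z, XY-mask fill 12/25): 60 voxels remain
carve view 2 (along x, YZ-mask fill 14/25): 36 voxels remain
carve view 3 (along y, XZ-mask fill 12/25): 15 voxels remain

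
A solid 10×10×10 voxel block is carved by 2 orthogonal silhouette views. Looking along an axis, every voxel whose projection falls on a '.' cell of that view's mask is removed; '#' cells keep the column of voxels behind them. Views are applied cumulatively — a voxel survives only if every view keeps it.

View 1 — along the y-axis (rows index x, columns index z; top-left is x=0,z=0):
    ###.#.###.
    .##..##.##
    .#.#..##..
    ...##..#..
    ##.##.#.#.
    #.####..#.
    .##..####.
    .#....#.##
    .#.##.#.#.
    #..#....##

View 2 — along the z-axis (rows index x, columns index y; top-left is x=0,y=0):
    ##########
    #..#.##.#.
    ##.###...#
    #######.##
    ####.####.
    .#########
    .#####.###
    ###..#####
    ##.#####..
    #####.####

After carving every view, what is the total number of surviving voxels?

initial block: 10^3 = 1000
V1 y: intersect with XZ mask (51 set) -- 510 left
V2 z: intersect with XY mask (79 set) -- 404 left

remaining voxels: 404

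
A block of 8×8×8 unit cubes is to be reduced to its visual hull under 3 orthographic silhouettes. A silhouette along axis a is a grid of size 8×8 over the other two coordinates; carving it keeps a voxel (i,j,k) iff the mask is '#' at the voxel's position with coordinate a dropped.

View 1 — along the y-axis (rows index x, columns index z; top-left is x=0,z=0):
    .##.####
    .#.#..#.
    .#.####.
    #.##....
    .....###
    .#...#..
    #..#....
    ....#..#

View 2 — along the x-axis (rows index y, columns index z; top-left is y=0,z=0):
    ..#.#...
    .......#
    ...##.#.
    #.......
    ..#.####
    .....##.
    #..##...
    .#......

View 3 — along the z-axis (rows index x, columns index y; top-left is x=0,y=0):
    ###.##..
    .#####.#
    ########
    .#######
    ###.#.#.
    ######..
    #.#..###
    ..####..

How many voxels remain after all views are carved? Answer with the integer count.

remaining voxels: 47

before carving: 512 voxels (8×8×8)
[1] y-view keeps 26 columns → grid now 208
[2] x-view keeps 18 columns → grid now 58
[3] z-view keeps 46 columns → grid now 47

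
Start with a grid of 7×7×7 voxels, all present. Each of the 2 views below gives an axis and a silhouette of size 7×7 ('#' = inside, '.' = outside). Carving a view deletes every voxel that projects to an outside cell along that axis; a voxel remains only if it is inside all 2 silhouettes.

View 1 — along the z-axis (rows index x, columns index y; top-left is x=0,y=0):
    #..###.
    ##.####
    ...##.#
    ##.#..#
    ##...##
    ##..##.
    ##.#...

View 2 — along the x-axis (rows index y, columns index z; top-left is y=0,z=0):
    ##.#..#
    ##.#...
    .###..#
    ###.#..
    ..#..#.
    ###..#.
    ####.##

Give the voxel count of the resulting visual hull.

remaining voxels: 107

initial block: 7^3 = 343
after view 1 [z-axis, 28 of 49 cells solid] → remaining = 196
after view 2 [x-axis, 27 of 49 cells solid] → remaining = 107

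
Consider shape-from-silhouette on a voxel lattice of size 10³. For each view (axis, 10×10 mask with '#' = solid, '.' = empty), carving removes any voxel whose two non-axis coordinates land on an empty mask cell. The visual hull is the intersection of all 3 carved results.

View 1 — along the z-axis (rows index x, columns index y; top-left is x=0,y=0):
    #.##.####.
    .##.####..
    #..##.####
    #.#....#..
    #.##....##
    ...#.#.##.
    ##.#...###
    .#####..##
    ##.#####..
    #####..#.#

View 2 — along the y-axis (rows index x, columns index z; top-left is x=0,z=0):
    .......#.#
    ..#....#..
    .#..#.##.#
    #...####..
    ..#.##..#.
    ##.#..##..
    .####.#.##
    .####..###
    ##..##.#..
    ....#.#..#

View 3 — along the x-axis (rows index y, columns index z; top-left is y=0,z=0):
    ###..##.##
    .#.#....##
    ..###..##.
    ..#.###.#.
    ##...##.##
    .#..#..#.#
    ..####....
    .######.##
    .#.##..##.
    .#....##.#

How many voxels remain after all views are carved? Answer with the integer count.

before carving: 1000 voxels (10×10×10)
carve view 1 (along z, XY-mask fill 59/100): 590 voxels remain
carve view 2 (along y, XZ-mask fill 45/100): 263 voxels remain
carve view 3 (along x, YZ-mask fill 52/100): 144 voxels remain

voxel count = 144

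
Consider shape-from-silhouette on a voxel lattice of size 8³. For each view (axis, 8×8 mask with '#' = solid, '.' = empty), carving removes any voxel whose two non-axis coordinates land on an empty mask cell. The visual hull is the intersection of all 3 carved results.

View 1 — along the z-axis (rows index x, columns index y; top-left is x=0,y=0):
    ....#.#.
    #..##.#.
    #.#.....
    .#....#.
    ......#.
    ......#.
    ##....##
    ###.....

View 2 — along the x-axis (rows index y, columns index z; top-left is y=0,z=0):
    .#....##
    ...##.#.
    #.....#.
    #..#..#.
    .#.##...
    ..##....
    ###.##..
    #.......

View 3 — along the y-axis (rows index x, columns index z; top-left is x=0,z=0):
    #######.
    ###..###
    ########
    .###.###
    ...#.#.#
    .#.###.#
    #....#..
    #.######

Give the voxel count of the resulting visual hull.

remaining voxels: 42

initial block: 8^3 = 512
  1. axis=2 (XY plane), |mask|=19  ⇒  voxels=152
  2. axis=0 (YZ plane), |mask|=22  ⇒  voxels=65
  3. axis=1 (XZ plane), |mask|=44  ⇒  voxels=42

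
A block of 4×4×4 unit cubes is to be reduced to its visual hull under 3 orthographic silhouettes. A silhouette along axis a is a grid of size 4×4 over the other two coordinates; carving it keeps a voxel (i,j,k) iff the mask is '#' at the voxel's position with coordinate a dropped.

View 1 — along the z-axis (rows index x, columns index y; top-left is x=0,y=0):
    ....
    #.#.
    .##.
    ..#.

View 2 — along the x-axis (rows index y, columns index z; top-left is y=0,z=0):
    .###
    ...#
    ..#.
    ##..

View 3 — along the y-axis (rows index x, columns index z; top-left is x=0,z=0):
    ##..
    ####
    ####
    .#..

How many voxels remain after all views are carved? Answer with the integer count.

remaining voxels: 6

start: 4×4×4 = 64 voxels
V1 z: intersect with XY mask (5 set) -- 20 left
V2 x: intersect with YZ mask (7 set) -- 7 left
V3 y: intersect with XZ mask (11 set) -- 6 left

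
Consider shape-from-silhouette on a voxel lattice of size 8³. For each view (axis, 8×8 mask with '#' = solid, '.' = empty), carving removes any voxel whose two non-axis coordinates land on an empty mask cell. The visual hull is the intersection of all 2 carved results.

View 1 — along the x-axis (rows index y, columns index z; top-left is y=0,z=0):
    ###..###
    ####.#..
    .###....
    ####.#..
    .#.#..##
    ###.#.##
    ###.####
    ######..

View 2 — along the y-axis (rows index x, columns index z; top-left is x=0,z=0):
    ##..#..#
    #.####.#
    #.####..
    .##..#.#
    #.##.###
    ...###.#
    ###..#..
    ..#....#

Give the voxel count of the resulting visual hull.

|visual hull| = 186

full grid |V| = 512
[1] x-view keeps 42 columns → grid now 336
[2] y-view keeps 35 columns → grid now 186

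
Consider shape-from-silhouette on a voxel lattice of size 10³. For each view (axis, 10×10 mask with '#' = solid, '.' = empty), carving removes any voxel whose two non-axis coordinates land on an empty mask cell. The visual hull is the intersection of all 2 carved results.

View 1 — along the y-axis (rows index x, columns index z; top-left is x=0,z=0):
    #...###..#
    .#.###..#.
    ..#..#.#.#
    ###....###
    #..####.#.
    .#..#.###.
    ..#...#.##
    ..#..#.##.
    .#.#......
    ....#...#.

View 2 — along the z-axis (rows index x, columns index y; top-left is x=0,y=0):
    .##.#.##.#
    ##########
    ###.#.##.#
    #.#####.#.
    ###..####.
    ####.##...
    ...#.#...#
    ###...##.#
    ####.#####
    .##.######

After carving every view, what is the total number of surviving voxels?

remaining voxels: 292

full grid |V| = 1000
V1 y: intersect with XZ mask (43 set) -- 430 left
V2 z: intersect with XY mask (69 set) -- 292 left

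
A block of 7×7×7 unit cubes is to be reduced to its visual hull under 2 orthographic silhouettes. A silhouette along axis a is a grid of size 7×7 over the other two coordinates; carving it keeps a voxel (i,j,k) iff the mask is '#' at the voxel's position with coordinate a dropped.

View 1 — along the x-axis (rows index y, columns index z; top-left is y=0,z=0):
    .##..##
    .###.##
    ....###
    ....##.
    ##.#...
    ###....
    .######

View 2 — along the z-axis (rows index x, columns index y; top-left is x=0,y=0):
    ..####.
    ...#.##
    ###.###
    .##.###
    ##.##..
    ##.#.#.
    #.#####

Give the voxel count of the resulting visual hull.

|visual hull| = 115

start: 7×7×7 = 343 voxels
carve view 1 (along x, YZ-mask fill 26/49): 182 voxels remain
carve view 2 (along z, XY-mask fill 32/49): 115 voxels remain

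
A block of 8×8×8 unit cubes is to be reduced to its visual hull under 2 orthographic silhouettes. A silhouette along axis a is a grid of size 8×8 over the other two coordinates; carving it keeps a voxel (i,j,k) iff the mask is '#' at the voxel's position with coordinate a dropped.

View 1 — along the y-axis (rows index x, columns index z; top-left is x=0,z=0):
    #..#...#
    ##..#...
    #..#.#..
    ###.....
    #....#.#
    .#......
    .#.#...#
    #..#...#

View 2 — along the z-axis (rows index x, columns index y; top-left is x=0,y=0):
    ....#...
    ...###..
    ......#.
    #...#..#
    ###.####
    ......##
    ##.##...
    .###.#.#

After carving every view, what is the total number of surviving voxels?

initial block: 8^3 = 512
  1. axis=1 (XZ plane), |mask|=22  ⇒  voxels=176
  2. axis=2 (XY plane), |mask|=26  ⇒  voxels=74

74 voxels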